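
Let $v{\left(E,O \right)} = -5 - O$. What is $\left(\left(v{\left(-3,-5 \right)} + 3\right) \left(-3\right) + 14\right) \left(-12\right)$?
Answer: $-60$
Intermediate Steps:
$\left(\left(v{\left(-3,-5 \right)} + 3\right) \left(-3\right) + 14\right) \left(-12\right) = \left(\left(\left(-5 - -5\right) + 3\right) \left(-3\right) + 14\right) \left(-12\right) = \left(\left(\left(-5 + 5\right) + 3\right) \left(-3\right) + 14\right) \left(-12\right) = \left(\left(0 + 3\right) \left(-3\right) + 14\right) \left(-12\right) = \left(3 \left(-3\right) + 14\right) \left(-12\right) = \left(-9 + 14\right) \left(-12\right) = 5 \left(-12\right) = -60$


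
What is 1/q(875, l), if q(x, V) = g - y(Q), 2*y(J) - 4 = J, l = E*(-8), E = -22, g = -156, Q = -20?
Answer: -1/148 ≈ -0.0067568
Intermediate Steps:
l = 176 (l = -22*(-8) = 176)
y(J) = 2 + J/2
q(x, V) = -148 (q(x, V) = -156 - (2 + (½)*(-20)) = -156 - (2 - 10) = -156 - 1*(-8) = -156 + 8 = -148)
1/q(875, l) = 1/(-148) = -1/148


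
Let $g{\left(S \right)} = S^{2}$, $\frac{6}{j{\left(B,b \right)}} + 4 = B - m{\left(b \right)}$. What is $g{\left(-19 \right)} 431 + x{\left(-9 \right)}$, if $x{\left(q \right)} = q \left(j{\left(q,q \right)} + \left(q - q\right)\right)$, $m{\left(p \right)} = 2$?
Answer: $\frac{777973}{5} \approx 1.5559 \cdot 10^{5}$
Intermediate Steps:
$j{\left(B,b \right)} = \frac{6}{-6 + B}$ ($j{\left(B,b \right)} = \frac{6}{-4 + \left(B - 2\right)} = \frac{6}{-4 + \left(-2 + B\right)} = \frac{6}{-6 + B}$)
$x{\left(q \right)} = \frac{6 q}{-6 + q}$ ($x{\left(q \right)} = q \left(\frac{6}{-6 + q} + \left(q - q\right)\right) = q \left(\frac{6}{-6 + q} + 0\right) = q \frac{6}{-6 + q} = \frac{6 q}{-6 + q}$)
$g{\left(-19 \right)} 431 + x{\left(-9 \right)} = \left(-19\right)^{2} \cdot 431 + 6 \left(-9\right) \frac{1}{-6 - 9} = 361 \cdot 431 + 6 \left(-9\right) \frac{1}{-15} = 155591 + 6 \left(-9\right) \left(- \frac{1}{15}\right) = 155591 + \frac{18}{5} = \frac{777973}{5}$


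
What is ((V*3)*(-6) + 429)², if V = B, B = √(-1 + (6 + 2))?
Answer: 186309 - 15444*√7 ≈ 1.4545e+5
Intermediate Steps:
B = √7 (B = √(-1 + 8) = √7 ≈ 2.6458)
V = √7 ≈ 2.6458
((V*3)*(-6) + 429)² = ((√7*3)*(-6) + 429)² = ((3*√7)*(-6) + 429)² = (-18*√7 + 429)² = (429 - 18*√7)²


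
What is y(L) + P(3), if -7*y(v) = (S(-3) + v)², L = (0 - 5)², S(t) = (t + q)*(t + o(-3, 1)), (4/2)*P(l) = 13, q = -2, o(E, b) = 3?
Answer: -1159/14 ≈ -82.786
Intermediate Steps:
P(l) = 13/2 (P(l) = (½)*13 = 13/2)
S(t) = (-2 + t)*(3 + t) (S(t) = (t - 2)*(t + 3) = (-2 + t)*(3 + t))
L = 25 (L = (-5)² = 25)
y(v) = -v²/7 (y(v) = -((-6 - 3 + (-3)²) + v)²/7 = -((-6 - 3 + 9) + v)²/7 = -(0 + v)²/7 = -v²/7)
y(L) + P(3) = -⅐*25² + 13/2 = -⅐*625 + 13/2 = -625/7 + 13/2 = -1159/14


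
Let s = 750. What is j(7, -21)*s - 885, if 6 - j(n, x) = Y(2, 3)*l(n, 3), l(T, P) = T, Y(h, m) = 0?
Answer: 3615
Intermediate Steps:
j(n, x) = 6 (j(n, x) = 6 - 0*n = 6 - 1*0 = 6 + 0 = 6)
j(7, -21)*s - 885 = 6*750 - 885 = 4500 - 885 = 3615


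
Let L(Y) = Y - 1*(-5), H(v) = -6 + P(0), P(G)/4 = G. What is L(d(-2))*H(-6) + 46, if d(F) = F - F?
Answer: 16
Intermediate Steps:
P(G) = 4*G
H(v) = -6 (H(v) = -6 + 4*0 = -6 + 0 = -6)
d(F) = 0
L(Y) = 5 + Y (L(Y) = Y + 5 = 5 + Y)
L(d(-2))*H(-6) + 46 = (5 + 0)*(-6) + 46 = 5*(-6) + 46 = -30 + 46 = 16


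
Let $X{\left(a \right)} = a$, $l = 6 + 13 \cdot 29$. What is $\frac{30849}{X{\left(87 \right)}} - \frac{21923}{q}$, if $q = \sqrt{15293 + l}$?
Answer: $\frac{10283}{29} - \frac{21923 \sqrt{3919}}{7838} \approx 179.49$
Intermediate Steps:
$l = 383$ ($l = 6 + 377 = 383$)
$q = 2 \sqrt{3919}$ ($q = \sqrt{15293 + 383} = \sqrt{15676} = 2 \sqrt{3919} \approx 125.2$)
$\frac{30849}{X{\left(87 \right)}} - \frac{21923}{q} = \frac{30849}{87} - \frac{21923}{2 \sqrt{3919}} = 30849 \cdot \frac{1}{87} - 21923 \frac{\sqrt{3919}}{7838} = \frac{10283}{29} - \frac{21923 \sqrt{3919}}{7838}$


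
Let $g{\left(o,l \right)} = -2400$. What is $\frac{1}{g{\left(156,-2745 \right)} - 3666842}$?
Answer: $- \frac{1}{3669242} \approx -2.7254 \cdot 10^{-7}$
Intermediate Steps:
$\frac{1}{g{\left(156,-2745 \right)} - 3666842} = \frac{1}{-2400 - 3666842} = \frac{1}{-3669242} = - \frac{1}{3669242}$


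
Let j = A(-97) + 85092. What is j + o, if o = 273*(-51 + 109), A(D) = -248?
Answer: 100678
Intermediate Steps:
o = 15834 (o = 273*58 = 15834)
j = 84844 (j = -248 + 85092 = 84844)
j + o = 84844 + 15834 = 100678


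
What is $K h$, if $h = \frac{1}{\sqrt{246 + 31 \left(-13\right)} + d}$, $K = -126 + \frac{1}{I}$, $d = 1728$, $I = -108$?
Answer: $- \frac{217744}{2986141} + \frac{13609 i \sqrt{157}}{322503228} \approx -0.072918 + 0.00052874 i$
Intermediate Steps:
$K = - \frac{13609}{108}$ ($K = -126 + \frac{1}{-108} = -126 - \frac{1}{108} = - \frac{13609}{108} \approx -126.01$)
$h = \frac{1}{1728 + i \sqrt{157}}$ ($h = \frac{1}{\sqrt{246 + 31 \left(-13\right)} + 1728} = \frac{1}{\sqrt{246 - 403} + 1728} = \frac{1}{\sqrt{-157} + 1728} = \frac{1}{i \sqrt{157} + 1728} = \frac{1}{1728 + i \sqrt{157}} \approx 0.00057867 - 4.196 \cdot 10^{-6} i$)
$K h = - \frac{13609 \left(\frac{1728}{2986141} - \frac{i \sqrt{157}}{2986141}\right)}{108} = - \frac{217744}{2986141} + \frac{13609 i \sqrt{157}}{322503228}$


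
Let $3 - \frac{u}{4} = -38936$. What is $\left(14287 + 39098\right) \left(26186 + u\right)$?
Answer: $9712973670$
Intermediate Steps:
$u = 155756$ ($u = 12 - -155744 = 12 + 155744 = 155756$)
$\left(14287 + 39098\right) \left(26186 + u\right) = \left(14287 + 39098\right) \left(26186 + 155756\right) = 53385 \cdot 181942 = 9712973670$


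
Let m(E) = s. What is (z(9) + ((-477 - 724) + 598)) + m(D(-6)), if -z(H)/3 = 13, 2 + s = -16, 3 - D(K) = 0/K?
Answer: -660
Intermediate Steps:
D(K) = 3 (D(K) = 3 - 0/K = 3 - 1*0 = 3 + 0 = 3)
s = -18 (s = -2 - 16 = -18)
z(H) = -39 (z(H) = -3*13 = -39)
m(E) = -18
(z(9) + ((-477 - 724) + 598)) + m(D(-6)) = (-39 + ((-477 - 724) + 598)) - 18 = (-39 + (-1201 + 598)) - 18 = (-39 - 603) - 18 = -642 - 18 = -660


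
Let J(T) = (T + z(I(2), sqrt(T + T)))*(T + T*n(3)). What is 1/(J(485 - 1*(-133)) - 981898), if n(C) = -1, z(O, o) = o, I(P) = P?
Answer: -1/981898 ≈ -1.0184e-6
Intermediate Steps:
J(T) = 0 (J(T) = (T + sqrt(T + T))*(T + T*(-1)) = (T + sqrt(2*T))*(T - T) = (T + sqrt(2)*sqrt(T))*0 = 0)
1/(J(485 - 1*(-133)) - 981898) = 1/(0 - 981898) = 1/(-981898) = -1/981898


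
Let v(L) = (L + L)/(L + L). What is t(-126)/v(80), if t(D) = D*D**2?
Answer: -2000376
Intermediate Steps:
t(D) = D**3
v(L) = 1 (v(L) = (2*L)/((2*L)) = (2*L)*(1/(2*L)) = 1)
t(-126)/v(80) = (-126)**3/1 = -2000376*1 = -2000376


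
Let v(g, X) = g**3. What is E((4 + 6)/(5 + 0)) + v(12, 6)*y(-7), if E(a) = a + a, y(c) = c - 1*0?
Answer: -12092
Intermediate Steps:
y(c) = c (y(c) = c + 0 = c)
E(a) = 2*a
E((4 + 6)/(5 + 0)) + v(12, 6)*y(-7) = 2*((4 + 6)/(5 + 0)) + 12**3*(-7) = 2*(10/5) + 1728*(-7) = 2*(10*(1/5)) - 12096 = 2*2 - 12096 = 4 - 12096 = -12092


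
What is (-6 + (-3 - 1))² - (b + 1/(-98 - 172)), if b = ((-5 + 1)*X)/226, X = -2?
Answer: 3050033/30510 ≈ 99.968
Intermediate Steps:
b = 4/113 (b = ((-5 + 1)*(-2))/226 = -4*(-2)*(1/226) = 8*(1/226) = 4/113 ≈ 0.035398)
(-6 + (-3 - 1))² - (b + 1/(-98 - 172)) = (-6 + (-3 - 1))² - (4/113 + 1/(-98 - 172)) = (-6 - 4)² - (4/113 + 1/(-270)) = (-10)² - (4/113 - 1/270) = 100 - 1*967/30510 = 100 - 967/30510 = 3050033/30510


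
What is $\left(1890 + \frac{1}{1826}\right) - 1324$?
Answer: $\frac{1033517}{1826} \approx 566.0$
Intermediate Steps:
$\left(1890 + \frac{1}{1826}\right) - 1324 = \frac{3451141}{1826} - 1324 = \frac{1033517}{1826}$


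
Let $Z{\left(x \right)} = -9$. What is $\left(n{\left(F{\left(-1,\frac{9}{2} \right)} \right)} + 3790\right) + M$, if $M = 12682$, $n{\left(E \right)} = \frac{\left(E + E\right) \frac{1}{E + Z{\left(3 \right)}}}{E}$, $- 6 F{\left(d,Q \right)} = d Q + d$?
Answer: $\frac{1597760}{97} \approx 16472.0$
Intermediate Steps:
$F{\left(d,Q \right)} = - \frac{d}{6} - \frac{Q d}{6}$ ($F{\left(d,Q \right)} = - \frac{d Q + d}{6} = - \frac{Q d + d}{6} = - \frac{d + Q d}{6} = - \frac{d}{6} - \frac{Q d}{6}$)
$n{\left(E \right)} = \frac{2}{-9 + E}$ ($n{\left(E \right)} = \frac{\left(E + E\right) \frac{1}{E - 9}}{E} = \frac{2 E \frac{1}{-9 + E}}{E} = \frac{2}{-9 + E}$)
$\left(n{\left(F{\left(-1,\frac{9}{2} \right)} \right)} + 3790\right) + M = \left(\frac{2}{-9 - - \frac{1 + \frac{9}{2}}{6}} + 3790\right) + 12682 = \left(\frac{2}{-9 - \left(- \frac{1}{6}\right) \frac{11}{2}} + 3790\right) + 12682 = \left(\frac{2}{-9 + \frac{11}{12}} + 3790\right) + 12682 = \left(\frac{2}{- \frac{97}{12}} + 3790\right) + 12682 = \left(2 \left(- \frac{12}{97}\right) + 3790\right) + 12682 = \left(- \frac{24}{97} + 3790\right) + 12682 = \frac{367606}{97} + 12682 = \frac{1597760}{97}$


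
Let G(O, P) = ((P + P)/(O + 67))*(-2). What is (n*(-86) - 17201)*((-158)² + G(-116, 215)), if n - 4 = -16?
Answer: -19792408224/49 ≈ -4.0393e+8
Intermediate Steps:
n = -12 (n = 4 - 16 = -12)
G(O, P) = -4*P/(67 + O) (G(O, P) = ((2*P)/(67 + O))*(-2) = (2*P/(67 + O))*(-2) = -4*P/(67 + O))
(n*(-86) - 17201)*((-158)² + G(-116, 215)) = (-12*(-86) - 17201)*((-158)² - 4*215/(67 - 116)) = (1032 - 17201)*(24964 - 4*215/(-49)) = -16169*(24964 - 4*215*(-1/49)) = -16169*(24964 + 860/49) = -16169*1224096/49 = -19792408224/49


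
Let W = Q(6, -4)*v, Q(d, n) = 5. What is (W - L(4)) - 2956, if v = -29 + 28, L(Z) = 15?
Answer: -2976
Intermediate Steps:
v = -1
W = -5 (W = 5*(-1) = -5)
(W - L(4)) - 2956 = (-5 - 1*15) - 2956 = (-5 - 15) - 2956 = -20 - 2956 = -2976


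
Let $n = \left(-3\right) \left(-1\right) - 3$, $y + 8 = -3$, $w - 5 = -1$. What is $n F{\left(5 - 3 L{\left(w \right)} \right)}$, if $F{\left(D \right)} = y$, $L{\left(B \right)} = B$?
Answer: $0$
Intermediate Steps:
$w = 4$ ($w = 5 - 1 = 4$)
$y = -11$ ($y = -8 - 3 = -11$)
$F{\left(D \right)} = -11$
$n = 0$ ($n = 3 - 3 = 0$)
$n F{\left(5 - 3 L{\left(w \right)} \right)} = 0 \left(-11\right) = 0$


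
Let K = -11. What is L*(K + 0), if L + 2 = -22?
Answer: 264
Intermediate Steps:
L = -24 (L = -2 - 22 = -24)
L*(K + 0) = -24*(-11 + 0) = -24*(-11) = 264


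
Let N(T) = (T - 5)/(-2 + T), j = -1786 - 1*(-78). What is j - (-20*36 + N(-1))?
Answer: -990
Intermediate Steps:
j = -1708 (j = -1786 + 78 = -1708)
N(T) = (-5 + T)/(-2 + T)
j - (-20*36 + N(-1)) = -1708 - (-20*36 + (-5 - 1)/(-2 - 1)) = -1708 - (-720 - 6/(-3)) = -1708 - (-720 - ⅓*(-6)) = -1708 - (-720 + 2) = -1708 - 1*(-718) = -1708 + 718 = -990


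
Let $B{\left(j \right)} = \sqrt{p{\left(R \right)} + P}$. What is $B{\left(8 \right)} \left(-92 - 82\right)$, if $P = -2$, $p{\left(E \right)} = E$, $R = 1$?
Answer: $- 174 i \approx - 174.0 i$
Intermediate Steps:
$B{\left(j \right)} = i$ ($B{\left(j \right)} = \sqrt{1 - 2} = \sqrt{-1} = i$)
$B{\left(8 \right)} \left(-92 - 82\right) = i \left(-92 - 82\right) = i \left(-174\right) = - 174 i$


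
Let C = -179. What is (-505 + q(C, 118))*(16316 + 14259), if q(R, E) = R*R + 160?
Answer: 969105200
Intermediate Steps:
q(R, E) = 160 + R² (q(R, E) = R² + 160 = 160 + R²)
(-505 + q(C, 118))*(16316 + 14259) = (-505 + (160 + (-179)²))*(16316 + 14259) = (-505 + (160 + 32041))*30575 = (-505 + 32201)*30575 = 31696*30575 = 969105200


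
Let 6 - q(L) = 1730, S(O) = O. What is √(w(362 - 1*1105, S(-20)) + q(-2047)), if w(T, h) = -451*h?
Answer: 8*√114 ≈ 85.417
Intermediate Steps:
q(L) = -1724 (q(L) = 6 - 1*1730 = 6 - 1730 = -1724)
√(w(362 - 1*1105, S(-20)) + q(-2047)) = √(-451*(-20) - 1724) = √(9020 - 1724) = √7296 = 8*√114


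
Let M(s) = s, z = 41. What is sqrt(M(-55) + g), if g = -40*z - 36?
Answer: I*sqrt(1731) ≈ 41.605*I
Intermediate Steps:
g = -1676 (g = -40*41 - 36 = -1640 - 36 = -1676)
sqrt(M(-55) + g) = sqrt(-55 - 1676) = sqrt(-1731) = I*sqrt(1731)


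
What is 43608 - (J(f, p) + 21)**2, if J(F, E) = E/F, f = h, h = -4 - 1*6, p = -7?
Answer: 4313711/100 ≈ 43137.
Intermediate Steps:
h = -10 (h = -4 - 6 = -10)
f = -10
43608 - (J(f, p) + 21)**2 = 43608 - (-7/(-10) + 21)**2 = 43608 - (-7*(-1/10) + 21)**2 = 43608 - (7/10 + 21)**2 = 43608 - (217/10)**2 = 43608 - 1*47089/100 = 43608 - 47089/100 = 4313711/100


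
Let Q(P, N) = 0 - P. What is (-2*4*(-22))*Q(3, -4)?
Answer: -528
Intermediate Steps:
Q(P, N) = -P
(-2*4*(-22))*Q(3, -4) = (-2*4*(-22))*(-1*3) = -8*(-22)*(-3) = 176*(-3) = -528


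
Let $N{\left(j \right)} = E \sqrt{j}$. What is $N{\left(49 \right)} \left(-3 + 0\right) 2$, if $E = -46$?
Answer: $1932$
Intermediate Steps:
$N{\left(j \right)} = - 46 \sqrt{j}$
$N{\left(49 \right)} \left(-3 + 0\right) 2 = - 46 \sqrt{49} \left(-3 + 0\right) 2 = \left(-46\right) 7 \left(\left(-3\right) 2\right) = \left(-322\right) \left(-6\right) = 1932$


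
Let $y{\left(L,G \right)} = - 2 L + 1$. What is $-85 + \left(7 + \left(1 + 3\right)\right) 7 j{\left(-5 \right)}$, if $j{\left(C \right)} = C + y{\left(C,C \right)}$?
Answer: $377$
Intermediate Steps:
$y{\left(L,G \right)} = 1 - 2 L$
$j{\left(C \right)} = 1 - C$ ($j{\left(C \right)} = C - \left(-1 + 2 C\right) = 1 - C$)
$-85 + \left(7 + \left(1 + 3\right)\right) 7 j{\left(-5 \right)} = -85 + \left(7 + \left(1 + 3\right)\right) 7 \left(1 - -5\right) = -85 + \left(7 + 4\right) 7 \left(1 + 5\right) = -85 + 11 \cdot 7 \cdot 6 = -85 + 77 \cdot 6 = -85 + 462 = 377$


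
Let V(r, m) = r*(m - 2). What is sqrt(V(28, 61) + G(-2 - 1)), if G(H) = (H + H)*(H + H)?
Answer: 2*sqrt(422) ≈ 41.085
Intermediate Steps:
V(r, m) = r*(-2 + m)
G(H) = 4*H**2 (G(H) = (2*H)*(2*H) = 4*H**2)
sqrt(V(28, 61) + G(-2 - 1)) = sqrt(28*(-2 + 61) + 4*(-2 - 1)**2) = sqrt(28*59 + 4*(-3)**2) = sqrt(1652 + 4*9) = sqrt(1652 + 36) = sqrt(1688) = 2*sqrt(422)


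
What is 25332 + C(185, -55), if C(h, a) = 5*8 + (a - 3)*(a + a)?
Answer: 31752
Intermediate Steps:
C(h, a) = 40 + 2*a*(-3 + a) (C(h, a) = 40 + (-3 + a)*(2*a) = 40 + 2*a*(-3 + a))
25332 + C(185, -55) = 25332 + (40 - 6*(-55) + 2*(-55)²) = 25332 + (40 + 330 + 2*3025) = 25332 + (40 + 330 + 6050) = 25332 + 6420 = 31752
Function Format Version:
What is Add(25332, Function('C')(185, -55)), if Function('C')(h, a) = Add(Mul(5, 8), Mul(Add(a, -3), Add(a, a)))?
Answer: 31752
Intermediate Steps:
Function('C')(h, a) = Add(40, Mul(2, a, Add(-3, a))) (Function('C')(h, a) = Add(40, Mul(Add(-3, a), Mul(2, a))) = Add(40, Mul(2, a, Add(-3, a))))
Add(25332, Function('C')(185, -55)) = Add(25332, Add(40, Mul(-6, -55), Mul(2, Pow(-55, 2)))) = Add(25332, Add(40, 330, Mul(2, 3025))) = Add(25332, Add(40, 330, 6050)) = Add(25332, 6420) = 31752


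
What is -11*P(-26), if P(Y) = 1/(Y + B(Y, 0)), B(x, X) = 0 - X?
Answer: 11/26 ≈ 0.42308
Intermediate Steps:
B(x, X) = -X
P(Y) = 1/Y (P(Y) = 1/(Y - 1*0) = 1/(Y + 0) = 1/Y)
-11*P(-26) = -11/(-26) = -11*(-1/26) = 11/26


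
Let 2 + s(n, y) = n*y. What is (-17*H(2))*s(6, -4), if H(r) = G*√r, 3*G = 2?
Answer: 884*√2/3 ≈ 416.72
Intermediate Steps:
G = ⅔ (G = (⅓)*2 = ⅔ ≈ 0.66667)
s(n, y) = -2 + n*y
H(r) = 2*√r/3
(-17*H(2))*s(6, -4) = (-34*√2/3)*(-2 + 6*(-4)) = (-34*√2/3)*(-2 - 24) = -34*√2/3*(-26) = 884*√2/3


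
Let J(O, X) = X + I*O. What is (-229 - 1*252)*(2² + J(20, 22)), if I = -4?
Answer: 25974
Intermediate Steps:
J(O, X) = X - 4*O
(-229 - 1*252)*(2² + J(20, 22)) = (-229 - 1*252)*(2² + (22 - 4*20)) = (-229 - 252)*(4 + (22 - 80)) = -481*(4 - 58) = -481*(-54) = 25974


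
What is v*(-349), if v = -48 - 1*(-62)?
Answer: -4886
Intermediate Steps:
v = 14 (v = -48 + 62 = 14)
v*(-349) = 14*(-349) = -4886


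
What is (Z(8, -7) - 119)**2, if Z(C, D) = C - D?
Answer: 10816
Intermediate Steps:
(Z(8, -7) - 119)**2 = ((8 - 1*(-7)) - 119)**2 = ((8 + 7) - 119)**2 = (15 - 119)**2 = (-104)**2 = 10816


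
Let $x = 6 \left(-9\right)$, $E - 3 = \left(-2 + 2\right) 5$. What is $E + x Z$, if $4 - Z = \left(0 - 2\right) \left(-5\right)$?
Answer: $327$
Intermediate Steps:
$Z = -6$ ($Z = 4 - \left(0 - 2\right) \left(-5\right) = 4 - \left(-2\right) \left(-5\right) = 4 - 10 = -6$)
$E = 3$ ($E = 3 + \left(-2 + 2\right) 5 = 3 + 0 \cdot 5 = 3 + 0 = 3$)
$x = -54$
$E + x Z = 3 - -324 = 3 + 324 = 327$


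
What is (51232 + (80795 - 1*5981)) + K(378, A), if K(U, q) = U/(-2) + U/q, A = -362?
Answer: 22779928/181 ≈ 1.2586e+5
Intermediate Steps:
K(U, q) = -U/2 + U/q (K(U, q) = U*(-1/2) + U/q = -U/2 + U/q)
(51232 + (80795 - 1*5981)) + K(378, A) = (51232 + (80795 - 1*5981)) + (-1/2*378 + 378/(-362)) = (51232 + (80795 - 5981)) + (-189 + 378*(-1/362)) = (51232 + 74814) + (-189 - 189/181) = 126046 - 34398/181 = 22779928/181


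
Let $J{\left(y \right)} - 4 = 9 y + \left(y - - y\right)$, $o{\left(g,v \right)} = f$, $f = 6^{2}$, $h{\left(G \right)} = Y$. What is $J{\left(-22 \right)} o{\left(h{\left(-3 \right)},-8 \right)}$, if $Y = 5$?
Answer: $-8568$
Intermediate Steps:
$h{\left(G \right)} = 5$
$f = 36$
$o{\left(g,v \right)} = 36$
$J{\left(y \right)} = 4 + 11 y$ ($J{\left(y \right)} = 4 + \left(9 y + \left(y - - y\right)\right) = 4 + \left(9 y + \left(y + y\right)\right) = 4 + \left(9 y + 2 y\right) = 4 + 11 y$)
$J{\left(-22 \right)} o{\left(h{\left(-3 \right)},-8 \right)} = \left(4 + 11 \left(-22\right)\right) 36 = \left(4 - 242\right) 36 = \left(-238\right) 36 = -8568$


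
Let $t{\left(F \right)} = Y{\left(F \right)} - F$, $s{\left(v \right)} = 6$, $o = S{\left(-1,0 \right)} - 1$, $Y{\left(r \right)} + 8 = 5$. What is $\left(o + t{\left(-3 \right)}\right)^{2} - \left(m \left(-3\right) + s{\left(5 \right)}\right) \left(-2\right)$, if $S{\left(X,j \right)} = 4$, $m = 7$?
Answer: $-21$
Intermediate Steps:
$Y{\left(r \right)} = -3$ ($Y{\left(r \right)} = -8 + 5 = -3$)
$o = 3$ ($o = 4 - 1 = 3$)
$t{\left(F \right)} = -3 - F$
$\left(o + t{\left(-3 \right)}\right)^{2} - \left(m \left(-3\right) + s{\left(5 \right)}\right) \left(-2\right) = \left(3 - 0\right)^{2} - \left(7 \left(-3\right) + 6\right) \left(-2\right) = \left(3 + \left(-3 + 3\right)\right)^{2} - \left(-21 + 6\right) \left(-2\right) = \left(3 + 0\right)^{2} - \left(-15\right) \left(-2\right) = 3^{2} - 30 = 9 - 30 = -21$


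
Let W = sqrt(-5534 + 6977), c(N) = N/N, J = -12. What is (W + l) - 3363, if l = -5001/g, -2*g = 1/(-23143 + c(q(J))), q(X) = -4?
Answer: -231469647 + sqrt(1443) ≈ -2.3147e+8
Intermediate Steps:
c(N) = 1
g = 1/46284 (g = -1/(2*(-23143 + 1)) = -1/2/(-23142) = -1/2*(-1/23142) = 1/46284 ≈ 2.1606e-5)
W = sqrt(1443) ≈ 37.987
l = -231466284 (l = -5001/1/46284 = -5001*46284 = -231466284)
(W + l) - 3363 = (sqrt(1443) - 231466284) - 3363 = (-231466284 + sqrt(1443)) - 3363 = -231469647 + sqrt(1443)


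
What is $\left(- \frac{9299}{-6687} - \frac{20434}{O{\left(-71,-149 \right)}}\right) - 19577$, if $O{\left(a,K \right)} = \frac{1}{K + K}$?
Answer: $\frac{40588460984}{6687} \approx 6.0698 \cdot 10^{6}$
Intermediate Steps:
$O{\left(a,K \right)} = \frac{1}{2 K}$
$\left(- \frac{9299}{-6687} - \frac{20434}{O{\left(-71,-149 \right)}}\right) - 19577 = \left(- \frac{9299}{-6687} - \frac{20434}{\frac{1}{2} \frac{1}{-149}}\right) - 19577 = \left(\left(-9299\right) \left(- \frac{1}{6687}\right) - \frac{20434}{\frac{1}{2} \left(- \frac{1}{149}\right)}\right) - 19577 = \left(\frac{9299}{6687} - \frac{20434}{- \frac{1}{298}}\right) - 19577 = \left(\frac{9299}{6687} - -6089332\right) - 19577 = \left(\frac{9299}{6687} + 6089332\right) - 19577 = \frac{40719372383}{6687} - 19577 = \frac{40588460984}{6687}$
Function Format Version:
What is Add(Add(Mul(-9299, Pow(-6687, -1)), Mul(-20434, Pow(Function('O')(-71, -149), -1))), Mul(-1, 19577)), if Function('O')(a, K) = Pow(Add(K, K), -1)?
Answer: Rational(40588460984, 6687) ≈ 6.0698e+6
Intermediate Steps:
Function('O')(a, K) = Mul(Rational(1, 2), Pow(K, -1)) (Function('O')(a, K) = Pow(Mul(2, K), -1) = Mul(Rational(1, 2), Pow(K, -1)))
Add(Add(Mul(-9299, Pow(-6687, -1)), Mul(-20434, Pow(Function('O')(-71, -149), -1))), Mul(-1, 19577)) = Add(Add(Mul(-9299, Pow(-6687, -1)), Mul(-20434, Pow(Mul(Rational(1, 2), Pow(-149, -1)), -1))), Mul(-1, 19577)) = Add(Add(Mul(-9299, Rational(-1, 6687)), Mul(-20434, Pow(Mul(Rational(1, 2), Rational(-1, 149)), -1))), -19577) = Add(Add(Rational(9299, 6687), Mul(-20434, Pow(Rational(-1, 298), -1))), -19577) = Add(Add(Rational(9299, 6687), Mul(-20434, -298)), -19577) = Add(Add(Rational(9299, 6687), 6089332), -19577) = Add(Rational(40719372383, 6687), -19577) = Rational(40588460984, 6687)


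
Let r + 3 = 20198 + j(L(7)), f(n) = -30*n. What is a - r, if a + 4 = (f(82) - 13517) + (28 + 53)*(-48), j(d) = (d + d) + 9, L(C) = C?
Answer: -40087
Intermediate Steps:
j(d) = 9 + 2*d (j(d) = 2*d + 9 = 9 + 2*d)
a = -19869 (a = -4 + ((-30*82 - 13517) + (28 + 53)*(-48)) = -4 + ((-2460 - 13517) + 81*(-48)) = -4 + (-15977 - 3888) = -4 - 19865 = -19869)
r = 20218 (r = -3 + (20198 + (9 + 2*7)) = -3 + (20198 + (9 + 14)) = -3 + (20198 + 23) = -3 + 20221 = 20218)
a - r = -19869 - 1*20218 = -19869 - 20218 = -40087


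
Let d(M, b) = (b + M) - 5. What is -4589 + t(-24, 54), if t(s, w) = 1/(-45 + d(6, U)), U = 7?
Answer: -169794/37 ≈ -4589.0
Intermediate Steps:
d(M, b) = -5 + M + b (d(M, b) = (M + b) - 5 = -5 + M + b)
t(s, w) = -1/37 (t(s, w) = 1/(-45 + (-5 + 6 + 7)) = 1/(-45 + 8) = 1/(-37) = -1/37)
-4589 + t(-24, 54) = -4589 - 1/37 = -169794/37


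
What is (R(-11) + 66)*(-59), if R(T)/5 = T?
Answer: -649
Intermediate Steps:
R(T) = 5*T
(R(-11) + 66)*(-59) = (5*(-11) + 66)*(-59) = (-55 + 66)*(-59) = 11*(-59) = -649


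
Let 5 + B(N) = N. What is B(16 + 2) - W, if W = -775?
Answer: 788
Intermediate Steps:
B(N) = -5 + N
B(16 + 2) - W = (-5 + (16 + 2)) - 1*(-775) = (-5 + 18) + 775 = 13 + 775 = 788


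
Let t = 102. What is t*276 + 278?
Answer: 28430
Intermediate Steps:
t*276 + 278 = 102*276 + 278 = 28152 + 278 = 28430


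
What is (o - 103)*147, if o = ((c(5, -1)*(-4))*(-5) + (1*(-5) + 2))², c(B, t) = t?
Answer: 62622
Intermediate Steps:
o = 529 (o = (-1*(-4)*(-5) + (1*(-5) + 2))² = (4*(-5) + (-5 + 2))² = (-20 - 3)² = (-23)² = 529)
(o - 103)*147 = (529 - 103)*147 = 426*147 = 62622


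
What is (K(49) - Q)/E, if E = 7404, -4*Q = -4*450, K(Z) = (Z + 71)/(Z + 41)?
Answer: -673/11106 ≈ -0.060598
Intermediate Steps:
K(Z) = (71 + Z)/(41 + Z)
Q = 450 (Q = -(-1)*450 = -¼*(-1800) = 450)
(K(49) - Q)/E = ((71 + 49)/(41 + 49) - 1*450)/7404 = (120/90 - 450)*(1/7404) = ((1/90)*120 - 450)*(1/7404) = (4/3 - 450)*(1/7404) = -1346/3*1/7404 = -673/11106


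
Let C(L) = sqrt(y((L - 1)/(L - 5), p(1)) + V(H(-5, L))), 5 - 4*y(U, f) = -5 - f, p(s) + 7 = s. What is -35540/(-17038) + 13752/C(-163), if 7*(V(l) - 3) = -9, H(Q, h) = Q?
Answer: 17770/8519 + 13752*sqrt(133)/19 ≈ 8349.2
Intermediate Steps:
p(s) = -7 + s
V(l) = 12/7 (V(l) = 3 + (1/7)*(-9) = 3 - 9/7 = 12/7)
y(U, f) = 5/2 + f/4 (y(U, f) = 5/4 - (-5 - f)/4 = 5/4 + (5/4 + f/4) = 5/2 + f/4)
C(L) = sqrt(133)/7 (C(L) = sqrt((5/2 + (-7 + 1)/4) + 12/7) = sqrt((5/2 + (1/4)*(-6)) + 12/7) = sqrt((5/2 - 3/2) + 12/7) = sqrt(1 + 12/7) = sqrt(19/7) = sqrt(133)/7)
-35540/(-17038) + 13752/C(-163) = -35540/(-17038) + 13752/((sqrt(133)/7)) = -35540*(-1/17038) + 13752*(sqrt(133)/19) = 17770/8519 + 13752*sqrt(133)/19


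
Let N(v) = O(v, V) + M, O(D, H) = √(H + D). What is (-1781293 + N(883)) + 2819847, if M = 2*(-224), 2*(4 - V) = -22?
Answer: 1038106 + √898 ≈ 1.0381e+6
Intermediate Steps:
V = 15 (V = 4 - ½*(-22) = 4 + 11 = 15)
O(D, H) = √(D + H)
M = -448
N(v) = -448 + √(15 + v) (N(v) = √(v + 15) - 448 = √(15 + v) - 448 = -448 + √(15 + v))
(-1781293 + N(883)) + 2819847 = (-1781293 + (-448 + √(15 + 883))) + 2819847 = (-1781293 + (-448 + √898)) + 2819847 = (-1781741 + √898) + 2819847 = 1038106 + √898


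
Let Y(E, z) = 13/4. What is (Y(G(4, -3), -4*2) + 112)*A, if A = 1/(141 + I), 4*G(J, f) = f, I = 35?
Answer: 461/704 ≈ 0.65483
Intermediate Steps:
G(J, f) = f/4
A = 1/176 (A = 1/(141 + 35) = 1/176 ≈ 0.0056818)
Y(E, z) = 13/4 (Y(E, z) = 13*(¼) = 13/4)
(Y(G(4, -3), -4*2) + 112)*A = (13/4 + 112)*(1/176) = (461/4)*(1/176) = 461/704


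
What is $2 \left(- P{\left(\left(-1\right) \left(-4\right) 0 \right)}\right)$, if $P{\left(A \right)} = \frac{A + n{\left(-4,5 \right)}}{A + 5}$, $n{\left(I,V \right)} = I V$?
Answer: $8$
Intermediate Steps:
$P{\left(A \right)} = \frac{-20 + A}{5 + A}$ ($P{\left(A \right)} = \frac{A - 20}{A + 5} = \frac{A - 20}{5 + A} = \frac{-20 + A}{5 + A}$)
$2 \left(- P{\left(\left(-1\right) \left(-4\right) 0 \right)}\right) = 2 \left(- \frac{-20 + \left(-1\right) \left(-4\right) 0}{5 + \left(-1\right) \left(-4\right) 0}\right) = 2 \left(- \frac{-20 + 4 \cdot 0}{5 + 4 \cdot 0}\right) = 2 \left(- \frac{-20 + 0}{5 + 0}\right) = 2 \left(- \frac{-20}{5}\right) = 2 \left(\left(-1\right) \left(-4\right)\right) = 2 \cdot 4 = 8$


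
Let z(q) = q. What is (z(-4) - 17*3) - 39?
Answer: -94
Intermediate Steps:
(z(-4) - 17*3) - 39 = (-4 - 17*3) - 39 = (-4 - 51) - 39 = -55 - 39 = -94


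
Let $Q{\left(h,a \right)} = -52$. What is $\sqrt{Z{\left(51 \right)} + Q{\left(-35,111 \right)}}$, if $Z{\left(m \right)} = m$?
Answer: $i \approx 1.0 i$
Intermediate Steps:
$\sqrt{Z{\left(51 \right)} + Q{\left(-35,111 \right)}} = \sqrt{51 - 52} = \sqrt{-1} = i$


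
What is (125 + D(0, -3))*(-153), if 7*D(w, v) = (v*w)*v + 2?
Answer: -134181/7 ≈ -19169.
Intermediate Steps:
D(w, v) = 2/7 + w*v²/7 (D(w, v) = ((v*w)*v + 2)/7 = (w*v² + 2)/7 = (2 + w*v²)/7 = 2/7 + w*v²/7)
(125 + D(0, -3))*(-153) = (125 + (2/7 + (⅐)*0*(-3)²))*(-153) = (125 + (2/7 + (⅐)*0*9))*(-153) = (125 + (2/7 + 0))*(-153) = (125 + 2/7)*(-153) = (877/7)*(-153) = -134181/7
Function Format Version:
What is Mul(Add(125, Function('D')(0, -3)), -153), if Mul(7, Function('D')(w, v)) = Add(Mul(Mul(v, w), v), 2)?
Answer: Rational(-134181, 7) ≈ -19169.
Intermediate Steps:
Function('D')(w, v) = Add(Rational(2, 7), Mul(Rational(1, 7), w, Pow(v, 2))) (Function('D')(w, v) = Mul(Rational(1, 7), Add(Mul(Mul(v, w), v), 2)) = Mul(Rational(1, 7), Add(Mul(w, Pow(v, 2)), 2)) = Mul(Rational(1, 7), Add(2, Mul(w, Pow(v, 2)))) = Add(Rational(2, 7), Mul(Rational(1, 7), w, Pow(v, 2))))
Mul(Add(125, Function('D')(0, -3)), -153) = Mul(Add(125, Add(Rational(2, 7), Mul(Rational(1, 7), 0, Pow(-3, 2)))), -153) = Mul(Add(125, Add(Rational(2, 7), Mul(Rational(1, 7), 0, 9))), -153) = Mul(Add(125, Add(Rational(2, 7), 0)), -153) = Mul(Add(125, Rational(2, 7)), -153) = Mul(Rational(877, 7), -153) = Rational(-134181, 7)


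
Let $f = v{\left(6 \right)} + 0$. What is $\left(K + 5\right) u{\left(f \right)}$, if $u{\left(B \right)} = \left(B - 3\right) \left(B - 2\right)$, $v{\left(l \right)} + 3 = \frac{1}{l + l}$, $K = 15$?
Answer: $\frac{20945}{36} \approx 581.81$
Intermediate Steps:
$v{\left(l \right)} = -3 + \frac{1}{2 l}$ ($v{\left(l \right)} = -3 + \frac{1}{l + l} = -3 + \frac{1}{2 l}$)
$f = - \frac{35}{12}$ ($f = \left(-3 + \frac{1}{2 \cdot 6}\right) + 0 = \left(-3 + \frac{1}{2} \cdot \frac{1}{6}\right) + 0 = \left(-3 + \frac{1}{12}\right) + 0 = - \frac{35}{12} + 0 = - \frac{35}{12} \approx -2.9167$)
$u{\left(B \right)} = \left(-3 + B\right) \left(-2 + B\right)$
$\left(K + 5\right) u{\left(f \right)} = \left(15 + 5\right) \left(6 + \left(- \frac{35}{12}\right)^{2} - - \frac{175}{12}\right) = 20 \left(6 + \frac{1225}{144} + \frac{175}{12}\right) = 20 \cdot \frac{4189}{144} = \frac{20945}{36}$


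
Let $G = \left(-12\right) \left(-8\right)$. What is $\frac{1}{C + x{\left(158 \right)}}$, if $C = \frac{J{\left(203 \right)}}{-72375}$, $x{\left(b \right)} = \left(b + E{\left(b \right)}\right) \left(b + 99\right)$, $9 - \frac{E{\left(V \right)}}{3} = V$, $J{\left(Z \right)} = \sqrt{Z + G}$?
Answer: $- \frac{389052418640625}{28896090289695140326} + \frac{72375 \sqrt{299}}{28896090289695140326} \approx -1.3464 \cdot 10^{-5}$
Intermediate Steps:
$G = 96$
$J{\left(Z \right)} = \sqrt{96 + Z}$ ($J{\left(Z \right)} = \sqrt{Z + 96} = \sqrt{96 + Z}$)
$E{\left(V \right)} = 27 - 3 V$
$x{\left(b \right)} = \left(27 - 2 b\right) \left(99 + b\right)$ ($x{\left(b \right)} = \left(b - \left(-27 + 3 b\right)\right) \left(b + 99\right) = \left(27 - 2 b\right) \left(99 + b\right)$)
$C = - \frac{\sqrt{299}}{72375}$ ($C = \frac{\sqrt{96 + 203}}{-72375} = \sqrt{299} \left(- \frac{1}{72375}\right) = - \frac{\sqrt{299}}{72375} \approx -0.00023892$)
$\frac{1}{C + x{\left(158 \right)}} = \frac{1}{- \frac{\sqrt{299}}{72375} - \left(24345 + 49928\right)} = \frac{1}{- \frac{\sqrt{299}}{72375} - 74273} = \frac{1}{-74273 - \frac{\sqrt{299}}{72375}}$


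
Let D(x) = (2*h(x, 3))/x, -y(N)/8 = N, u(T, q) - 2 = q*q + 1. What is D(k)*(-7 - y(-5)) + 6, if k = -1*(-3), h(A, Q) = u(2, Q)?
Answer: -370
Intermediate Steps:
u(T, q) = 3 + q² (u(T, q) = 2 + (q*q + 1) = 2 + (q² + 1) = 2 + (1 + q²) = 3 + q²)
y(N) = -8*N
h(A, Q) = 3 + Q²
k = 3
D(x) = 24/x (D(x) = (2*(3 + 3²))/x = (2*(3 + 9))/x = (2*12)/x = 24/x)
D(k)*(-7 - y(-5)) + 6 = (24/3)*(-7 - (-8)*(-5)) + 6 = (24*(⅓))*(-7 - 1*40) + 6 = 8*(-7 - 40) + 6 = 8*(-47) + 6 = -376 + 6 = -370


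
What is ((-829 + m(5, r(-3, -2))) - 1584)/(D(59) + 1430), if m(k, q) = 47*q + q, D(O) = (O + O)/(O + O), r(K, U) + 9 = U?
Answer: -2941/1431 ≈ -2.0552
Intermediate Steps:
r(K, U) = -9 + U
D(O) = 1 (D(O) = (2*O)/((2*O)) = (2*O)*(1/(2*O)) = 1)
m(k, q) = 48*q
((-829 + m(5, r(-3, -2))) - 1584)/(D(59) + 1430) = ((-829 + 48*(-9 - 2)) - 1584)/(1 + 1430) = ((-829 + 48*(-11)) - 1584)/1431 = ((-829 - 528) - 1584)*(1/1431) = (-1357 - 1584)*(1/1431) = -2941*1/1431 = -2941/1431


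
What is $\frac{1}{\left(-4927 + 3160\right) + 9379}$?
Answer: $\frac{1}{7612} \approx 0.00013137$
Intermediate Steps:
$\frac{1}{\left(-4927 + 3160\right) + 9379} = \frac{1}{-1767 + 9379} = \frac{1}{7612}$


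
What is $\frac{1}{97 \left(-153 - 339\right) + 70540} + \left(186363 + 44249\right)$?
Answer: $\frac{5261643393}{22816} \approx 2.3061 \cdot 10^{5}$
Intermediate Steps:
$\frac{1}{97 \left(-153 - 339\right) + 70540} + \left(186363 + 44249\right) = \frac{1}{97 \left(-492\right) + 70540} + 230612 = \frac{1}{-47724 + 70540} + 230612 = \frac{1}{22816} + 230612 = \frac{5261643393}{22816}$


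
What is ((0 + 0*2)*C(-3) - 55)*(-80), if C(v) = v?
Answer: 4400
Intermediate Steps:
((0 + 0*2)*C(-3) - 55)*(-80) = ((0 + 0*2)*(-3) - 55)*(-80) = ((0 + 0)*(-3) - 55)*(-80) = (0*(-3) - 55)*(-80) = (0 - 55)*(-80) = -55*(-80) = 4400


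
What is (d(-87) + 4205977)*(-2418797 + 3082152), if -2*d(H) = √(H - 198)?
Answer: 2790055872835 - 663355*I*√285/2 ≈ 2.7901e+12 - 5.5994e+6*I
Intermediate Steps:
d(H) = -√(-198 + H)/2 (d(H) = -√(H - 198)/2 = -√(-198 + H)/2)
(d(-87) + 4205977)*(-2418797 + 3082152) = (-√(-198 - 87)/2 + 4205977)*(-2418797 + 3082152) = (-I*√285/2 + 4205977)*663355 = (4205977 - I*√285/2)*663355 = 2790055872835 - 663355*I*√285/2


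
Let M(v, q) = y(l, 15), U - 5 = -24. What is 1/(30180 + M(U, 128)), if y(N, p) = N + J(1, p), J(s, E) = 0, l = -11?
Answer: 1/30169 ≈ 3.3147e-5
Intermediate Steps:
U = -19 (U = 5 - 24 = -19)
y(N, p) = N (y(N, p) = N + 0 = N)
M(v, q) = -11
1/(30180 + M(U, 128)) = 1/(30180 - 11) = 1/30169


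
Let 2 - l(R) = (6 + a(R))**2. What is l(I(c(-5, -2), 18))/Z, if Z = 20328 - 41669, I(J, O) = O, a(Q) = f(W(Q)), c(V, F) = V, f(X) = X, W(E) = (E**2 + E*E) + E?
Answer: 451582/21341 ≈ 21.160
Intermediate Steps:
W(E) = E + 2*E**2 (W(E) = (E**2 + E**2) + E = 2*E**2 + E = E + 2*E**2)
a(Q) = Q*(1 + 2*Q)
l(R) = 2 - (6 + R*(1 + 2*R))**2
Z = -21341
l(I(c(-5, -2), 18))/Z = (2 - (6 + 18*(1 + 2*18))**2)/(-21341) = (2 - (6 + 18*(1 + 36))**2)*(-1/21341) = (2 - (6 + 18*37)**2)*(-1/21341) = (2 - (6 + 666)**2)*(-1/21341) = (2 - 1*672**2)*(-1/21341) = (2 - 1*451584)*(-1/21341) = (2 - 451584)*(-1/21341) = -451582*(-1/21341) = 451582/21341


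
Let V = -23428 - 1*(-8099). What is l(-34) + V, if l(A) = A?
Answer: -15363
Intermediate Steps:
V = -15329 (V = -23428 + 8099 = -15329)
l(-34) + V = -34 - 15329 = -15363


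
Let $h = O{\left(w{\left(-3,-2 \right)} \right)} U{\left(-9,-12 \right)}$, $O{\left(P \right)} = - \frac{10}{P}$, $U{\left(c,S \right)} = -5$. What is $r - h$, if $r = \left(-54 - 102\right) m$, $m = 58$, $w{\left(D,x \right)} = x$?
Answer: $-9023$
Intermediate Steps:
$h = -25$ ($h = - \frac{10}{-2} \left(-5\right) = \left(-10\right) \left(- \frac{1}{2}\right) \left(-5\right) = 5 \left(-5\right) = -25$)
$r = -9048$ ($r = \left(-54 - 102\right) 58 = \left(-156\right) 58 = -9048$)
$r - h = -9048 - -25 = -9048 + 25 = -9023$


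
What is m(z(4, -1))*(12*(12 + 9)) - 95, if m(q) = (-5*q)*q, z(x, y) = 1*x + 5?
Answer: -102155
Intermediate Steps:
z(x, y) = 5 + x (z(x, y) = x + 5 = 5 + x)
m(q) = -5*q²
m(z(4, -1))*(12*(12 + 9)) - 95 = (-5*(5 + 4)²)*(12*(12 + 9)) - 95 = (-5*9²)*(12*21) - 95 = -5*81*252 - 95 = -405*252 - 95 = -102060 - 95 = -102155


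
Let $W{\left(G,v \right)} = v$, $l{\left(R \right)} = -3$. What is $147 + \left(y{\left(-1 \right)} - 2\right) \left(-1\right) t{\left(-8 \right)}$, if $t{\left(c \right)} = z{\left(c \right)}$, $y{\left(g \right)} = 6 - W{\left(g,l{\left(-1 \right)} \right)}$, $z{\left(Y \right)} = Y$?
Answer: $203$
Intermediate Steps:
$y{\left(g \right)} = 9$ ($y{\left(g \right)} = 6 - -3 = 6 + 3 = 9$)
$t{\left(c \right)} = c$
$147 + \left(y{\left(-1 \right)} - 2\right) \left(-1\right) t{\left(-8 \right)} = 147 + \left(9 - 2\right) \left(-1\right) \left(-8\right) = 147 + 7 \left(-1\right) \left(-8\right) = 147 - -56 = 147 + 56 = 203$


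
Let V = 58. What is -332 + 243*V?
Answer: 13762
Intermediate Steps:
-332 + 243*V = -332 + 243*58 = -332 + 14094 = 13762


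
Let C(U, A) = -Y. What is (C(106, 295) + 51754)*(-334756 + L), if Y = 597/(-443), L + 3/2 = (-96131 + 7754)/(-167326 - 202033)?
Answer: -5669798739642984089/327252074 ≈ -1.7325e+10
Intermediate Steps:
L = -931323/738718 (L = -3/2 + (-96131 + 7754)/(-167326 - 202033) = -3/2 - 88377/(-369359) = -3/2 - 88377*(-1/369359) = -3/2 + 88377/369359 = -931323/738718 ≈ -1.2607)
Y = -597/443 (Y = 597*(-1/443) = -597/443 ≈ -1.3476)
C(U, A) = 597/443 (C(U, A) = -1*(-597/443) = 597/443)
(C(106, 295) + 51754)*(-334756 + L) = (597/443 + 51754)*(-334756 - 931323/738718) = (22927619/443)*(-247291214131/738718) = -5669798739642984089/327252074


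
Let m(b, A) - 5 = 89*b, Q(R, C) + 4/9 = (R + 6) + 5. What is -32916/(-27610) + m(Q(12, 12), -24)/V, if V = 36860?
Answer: 285490654/228983535 ≈ 1.2468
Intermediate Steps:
Q(R, C) = 95/9 + R (Q(R, C) = -4/9 + ((R + 6) + 5) = -4/9 + ((6 + R) + 5) = -4/9 + (11 + R) = 95/9 + R)
m(b, A) = 5 + 89*b
-32916/(-27610) + m(Q(12, 12), -24)/V = -32916/(-27610) + (5 + 89*(95/9 + 12))/36860 = -32916*(-1/27610) + (5 + 89*(203/9))*(1/36860) = 16458/13805 + (5 + 18067/9)*(1/36860) = 16458/13805 + (18112/9)*(1/36860) = 16458/13805 + 4528/82935 = 285490654/228983535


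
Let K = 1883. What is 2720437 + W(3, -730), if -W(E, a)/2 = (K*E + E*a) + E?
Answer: 2713513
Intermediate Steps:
W(E, a) = -3768*E - 2*E*a (W(E, a) = -2*((1883*E + E*a) + E) = -2*(1884*E + E*a) = -3768*E - 2*E*a)
2720437 + W(3, -730) = 2720437 - 2*3*(1884 - 730) = 2720437 - 2*3*1154 = 2720437 - 6924 = 2713513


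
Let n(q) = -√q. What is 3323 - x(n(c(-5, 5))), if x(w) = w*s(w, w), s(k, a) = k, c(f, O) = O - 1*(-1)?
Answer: 3317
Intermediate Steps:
c(f, O) = 1 + O (c(f, O) = O + 1 = 1 + O)
x(w) = w² (x(w) = w*w = w²)
3323 - x(n(c(-5, 5))) = 3323 - (-√(1 + 5))² = 3323 - (-√6)² = 3323 - 1*6 = 3323 - 6 = 3317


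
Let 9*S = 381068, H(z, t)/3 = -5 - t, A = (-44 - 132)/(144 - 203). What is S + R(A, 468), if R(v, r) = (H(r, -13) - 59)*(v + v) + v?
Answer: 22373716/531 ≈ 42135.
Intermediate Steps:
A = 176/59 (A = -176/(-59) = -176*(-1/59) = 176/59 ≈ 2.9831)
H(z, t) = -15 - 3*t (H(z, t) = 3*(-5 - t) = -15 - 3*t)
S = 381068/9 (S = (⅑)*381068 = 381068/9 ≈ 42341.)
R(v, r) = -69*v (R(v, r) = ((-15 - 3*(-13)) - 59)*(v + v) + v = ((-15 + 39) - 59)*(2*v) + v = (24 - 59)*(2*v) + v = -70*v + v = -69*v)
S + R(A, 468) = 381068/9 - 69*176/59 = 381068/9 - 12144/59 = 22373716/531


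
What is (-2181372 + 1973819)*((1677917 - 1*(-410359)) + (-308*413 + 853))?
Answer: -407203419525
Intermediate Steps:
(-2181372 + 1973819)*((1677917 - 1*(-410359)) + (-308*413 + 853)) = -207553*((1677917 + 410359) + (-127204 + 853)) = -207553*(2088276 - 126351) = -207553*1961925 = -407203419525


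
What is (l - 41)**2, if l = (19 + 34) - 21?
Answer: 81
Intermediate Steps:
l = 32 (l = 53 - 21 = 32)
(l - 41)**2 = (32 - 41)**2 = (-9)**2 = 81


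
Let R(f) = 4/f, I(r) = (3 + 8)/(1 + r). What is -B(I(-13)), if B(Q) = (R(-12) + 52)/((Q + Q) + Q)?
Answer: 620/33 ≈ 18.788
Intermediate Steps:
I(r) = 11/(1 + r)
B(Q) = 155/(9*Q) (B(Q) = (4/(-12) + 52)/((Q + Q) + Q) = (4*(-1/12) + 52)/(2*Q + Q) = (-⅓ + 52)/((3*Q)) = 155*(1/(3*Q))/3 = 155/(9*Q))
-B(I(-13)) = -155/(9*(11/(1 - 13))) = -155/(9*(11/(-12))) = -155/(9*(11*(-1/12))) = -155/(9*(-11/12)) = -155*(-12)/(9*11) = -1*(-620/33) = 620/33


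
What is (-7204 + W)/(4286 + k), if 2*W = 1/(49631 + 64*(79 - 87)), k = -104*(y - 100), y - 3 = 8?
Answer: -707706551/1330338996 ≈ -0.53197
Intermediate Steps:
y = 11 (y = 3 + 8 = 11)
k = 9256 (k = -104*(11 - 100) = -104*(-89) = 9256)
W = 1/98238 (W = 1/(2*(49631 + 64*(79 - 87))) = 1/(2*(49631 + 64*(-8))) = 1/(2*(49631 - 512)) = (½)/49119 = (½)*(1/49119) = 1/98238 ≈ 1.0179e-5)
(-7204 + W)/(4286 + k) = (-7204 + 1/98238)/(4286 + 9256) = -707706551/98238/13542 = -707706551/98238*1/13542 = -707706551/1330338996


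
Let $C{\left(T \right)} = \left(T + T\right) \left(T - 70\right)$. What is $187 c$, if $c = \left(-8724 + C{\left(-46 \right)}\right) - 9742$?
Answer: $-1457478$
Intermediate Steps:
$C{\left(T \right)} = 2 T \left(-70 + T\right)$
$c = -7794$ ($c = \left(-8724 + 2 \left(-46\right) \left(-70 - 46\right)\right) - 9742 = \left(-8724 + 2 \left(-46\right) \left(-116\right)\right) - 9742 = \left(-8724 + 10672\right) - 9742 = 1948 - 9742 = -7794$)
$187 c = 187 \left(-7794\right) = -1457478$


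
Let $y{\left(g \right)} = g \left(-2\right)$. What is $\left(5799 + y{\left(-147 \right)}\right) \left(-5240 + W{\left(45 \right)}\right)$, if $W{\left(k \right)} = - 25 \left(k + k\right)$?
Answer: $-45636570$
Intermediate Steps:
$W{\left(k \right)} = - 50 k$ ($W{\left(k \right)} = - 25 \cdot 2 k = - 50 k$)
$y{\left(g \right)} = - 2 g$
$\left(5799 + y{\left(-147 \right)}\right) \left(-5240 + W{\left(45 \right)}\right) = \left(5799 - -294\right) \left(-5240 - 2250\right) = \left(5799 + 294\right) \left(-5240 - 2250\right) = 6093 \left(-7490\right) = -45636570$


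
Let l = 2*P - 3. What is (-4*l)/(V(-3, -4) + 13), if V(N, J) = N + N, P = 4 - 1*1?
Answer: -12/7 ≈ -1.7143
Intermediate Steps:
P = 3 (P = 4 - 1 = 3)
l = 3 (l = 2*3 - 3 = 6 - 3 = 3)
V(N, J) = 2*N
(-4*l)/(V(-3, -4) + 13) = (-4*3)/(2*(-3) + 13) = -12/(-6 + 13) = -12/7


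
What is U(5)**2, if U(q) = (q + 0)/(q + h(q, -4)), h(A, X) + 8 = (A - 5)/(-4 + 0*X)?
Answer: 25/9 ≈ 2.7778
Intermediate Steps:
h(A, X) = -27/4 - A/4 (h(A, X) = -8 + (A - 5)/(-4 + 0*X) = -8 + (-5 + A)/(-4 + 0) = -8 + (-5 + A)/(-4) = -8 + (-5 + A)*(-1/4) = -8 + (5/4 - A/4) = -27/4 - A/4)
U(q) = q/(-27/4 + 3*q/4) (U(q) = (q + 0)/(q + (-27/4 - q/4)) = q/(-27/4 + 3*q/4))
U(5)**2 = ((4/3)*5/(-9 + 5))**2 = ((4/3)*5/(-4))**2 = ((4/3)*5*(-1/4))**2 = (-5/3)**2 = 25/9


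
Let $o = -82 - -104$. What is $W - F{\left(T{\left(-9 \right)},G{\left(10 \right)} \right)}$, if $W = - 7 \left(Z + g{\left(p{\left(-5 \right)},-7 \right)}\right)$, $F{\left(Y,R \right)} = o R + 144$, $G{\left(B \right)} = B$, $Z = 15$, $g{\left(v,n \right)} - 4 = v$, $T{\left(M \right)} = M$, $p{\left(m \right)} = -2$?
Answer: $-483$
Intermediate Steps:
$o = 22$ ($o = -82 + 104 = 22$)
$g{\left(v,n \right)} = 4 + v$
$F{\left(Y,R \right)} = 144 + 22 R$ ($F{\left(Y,R \right)} = 22 R + 144 = 144 + 22 R$)
$W = -119$ ($W = - 7 \left(15 + \left(4 - 2\right)\right) = - 7 \left(15 + 2\right) = \left(-7\right) 17 = -119$)
$W - F{\left(T{\left(-9 \right)},G{\left(10 \right)} \right)} = -119 - \left(144 + 22 \cdot 10\right) = -119 - \left(144 + 220\right) = -119 - 364 = -483$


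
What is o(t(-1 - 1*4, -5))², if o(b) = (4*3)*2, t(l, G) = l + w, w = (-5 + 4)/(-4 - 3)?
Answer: 576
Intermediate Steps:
w = ⅐ (w = -1/(-7) = -1*(-⅐) = ⅐ ≈ 0.14286)
t(l, G) = ⅐ + l (t(l, G) = l + ⅐ = ⅐ + l)
o(b) = 24 (o(b) = 12*2 = 24)
o(t(-1 - 1*4, -5))² = 24² = 576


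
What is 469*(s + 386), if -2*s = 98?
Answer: 158053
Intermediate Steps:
s = -49 (s = -1/2*98 = -49)
469*(s + 386) = 469*(-49 + 386) = 469*337 = 158053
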